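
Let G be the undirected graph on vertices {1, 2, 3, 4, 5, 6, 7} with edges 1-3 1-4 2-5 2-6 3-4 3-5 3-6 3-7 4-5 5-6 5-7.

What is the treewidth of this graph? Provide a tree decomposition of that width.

Treewidth 2.
Bags: B1 = {3, 5, 6}  B2 = {3, 4, 5}  B3 = {2, 5, 6}  B4 = {3, 5, 7}  B5 = {1, 3, 4}
Tree: B1–B2, B1–B3, B1–B4, B2–B5

Every bag has size at most 3, so the width is 3 − 1 = 2 and tw(G) ≤ 2. On the other hand G contains the 3-clique {2, 5, 6}. A clique must lie in a single bag of any decomposition, so no decomposition can have width below 2. Therefore the treewidth is 2.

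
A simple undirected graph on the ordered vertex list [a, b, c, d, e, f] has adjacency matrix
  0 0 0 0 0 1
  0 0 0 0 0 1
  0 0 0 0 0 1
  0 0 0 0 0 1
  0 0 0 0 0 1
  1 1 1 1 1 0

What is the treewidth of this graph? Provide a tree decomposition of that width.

Every bag has size at most 2, so the width is 2 − 1 = 1 and tw(G) ≤ 1. G has an edge, so its treewidth is at least 1. The upper and lower bounds meet at 1, so that is the treewidth.

Treewidth 1.
Bags: B1 = {b, f}  B2 = {c, f}  B3 = {a, f}  B4 = {d, f}  B5 = {e, f}
Tree: B1–B2, B1–B3, B1–B4, B3–B5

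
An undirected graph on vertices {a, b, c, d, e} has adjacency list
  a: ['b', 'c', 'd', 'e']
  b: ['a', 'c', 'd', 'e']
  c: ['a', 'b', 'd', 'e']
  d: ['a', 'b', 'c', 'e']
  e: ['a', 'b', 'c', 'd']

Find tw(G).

A width-4 tree decomposition is:
Bags: B1 = {a, b, c, d, e}
Tree: (single bag)
A single bag containing all 5 vertices is trivially a valid decomposition of width 4. For the lower bound, the 5 vertices {a, b, c, d, e} are pairwise adjacent, and any tree decomposition puts a clique entirely inside one bag — forcing width ≥ 4. The upper and lower bounds meet at 4, so that is the treewidth.

4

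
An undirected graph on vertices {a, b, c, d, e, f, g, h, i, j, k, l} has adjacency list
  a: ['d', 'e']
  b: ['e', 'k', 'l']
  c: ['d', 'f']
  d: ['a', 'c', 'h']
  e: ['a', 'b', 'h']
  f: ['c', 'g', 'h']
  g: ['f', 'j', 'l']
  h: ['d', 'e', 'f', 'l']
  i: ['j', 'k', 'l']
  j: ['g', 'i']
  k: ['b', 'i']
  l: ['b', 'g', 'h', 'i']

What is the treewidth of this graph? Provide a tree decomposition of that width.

Every bag has size at most 4, so the width is 4 − 1 = 3 and tw(G) ≤ 3. For the lower bound: the 4 vertex sets {i,j,k}, {g}, {l}, {b,e,f,h} are disjoint, each induces a connected subgraph, and every pair is joined by at least one edge of G. Contracting each set to a single vertex therefore yields K_{4} as a minor, and since treewidth is minor-monotone, tw(G) ≥ tw(K_{4}) = 3. Therefore the treewidth is 3.

Treewidth 3.
One optimal decomposition is:
Bags: B1 = {g, i, j, k}  B2 = {g, i, k, l}  B3 = {b, g, k, l}  B4 = {b, f, g, l}  B5 = {b, f, h, l}  B6 = {b, e, f, h}  B7 = {c, e, f, h}  B8 = {c, d, e, h}  B9 = {a, c, d, e}
Tree: B1–B2, B2–B3, B3–B4, B4–B5, B5–B6, B6–B7, B7–B8, B8–B9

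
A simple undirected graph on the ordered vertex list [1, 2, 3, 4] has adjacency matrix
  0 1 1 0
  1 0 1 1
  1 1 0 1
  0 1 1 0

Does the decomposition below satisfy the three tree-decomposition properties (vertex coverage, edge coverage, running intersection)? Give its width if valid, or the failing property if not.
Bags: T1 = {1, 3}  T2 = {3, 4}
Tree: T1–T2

A tree decomposition must satisfy three properties: every vertex lies in some bag; for every edge, both endpoints lie together in some bag; and for every vertex, the bags containing it form a connected subtree. Here vertex 2 appears in no bag, so the decomposition is invalid.

No — vertex 2 appears in no bag.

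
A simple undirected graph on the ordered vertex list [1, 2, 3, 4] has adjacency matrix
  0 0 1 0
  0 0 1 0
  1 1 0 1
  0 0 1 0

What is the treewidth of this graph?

1

A width-1 tree decomposition is:
Bags: B1 = {2, 3}  B2 = {3, 4}  B3 = {1, 3}
Tree: B1–B2, B1–B3
The largest bag has 2 vertices, giving width 1; this decomposition certifies tw(G) ≤ 1. G has an edge, so its treewidth is at least 1. Combining the bounds, tw(G) = 1.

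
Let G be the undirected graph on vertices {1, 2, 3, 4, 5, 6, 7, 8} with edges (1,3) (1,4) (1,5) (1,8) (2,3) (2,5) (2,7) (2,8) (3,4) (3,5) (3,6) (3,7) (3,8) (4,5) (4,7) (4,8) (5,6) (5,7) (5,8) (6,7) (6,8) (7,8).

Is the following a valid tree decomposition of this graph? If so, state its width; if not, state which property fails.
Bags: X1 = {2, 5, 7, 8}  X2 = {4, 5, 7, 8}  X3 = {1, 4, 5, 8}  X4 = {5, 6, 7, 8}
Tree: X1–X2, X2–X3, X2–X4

No — vertex 3 appears in no bag.

A tree decomposition must satisfy three properties: every vertex lies in some bag; for every edge, both endpoints lie together in some bag; and for every vertex, the bags containing it form a connected subtree. Here vertex 3 appears in no bag, so the decomposition is invalid.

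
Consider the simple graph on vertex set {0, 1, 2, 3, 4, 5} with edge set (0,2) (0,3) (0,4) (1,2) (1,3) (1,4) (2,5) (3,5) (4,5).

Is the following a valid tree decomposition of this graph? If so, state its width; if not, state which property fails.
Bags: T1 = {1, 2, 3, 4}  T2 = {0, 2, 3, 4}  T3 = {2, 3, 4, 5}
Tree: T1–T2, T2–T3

Every vertex of G appears in some bag (union = {0, 1, 2, 3, 4, 5}); every edge is covered by a bag; and for each vertex v the set of bags containing v is connected in the bag tree. The decomposition is therefore valid. The largest bag has 4 vertices, so the width is 3.

Yes; width 3.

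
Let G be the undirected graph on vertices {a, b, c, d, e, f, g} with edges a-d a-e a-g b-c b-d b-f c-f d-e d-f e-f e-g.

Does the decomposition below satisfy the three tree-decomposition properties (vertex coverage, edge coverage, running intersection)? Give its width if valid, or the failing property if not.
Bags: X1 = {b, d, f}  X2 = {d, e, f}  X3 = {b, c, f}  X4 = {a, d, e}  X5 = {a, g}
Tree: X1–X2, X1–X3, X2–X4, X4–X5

A tree decomposition must satisfy three properties: every vertex lies in some bag; for every edge, both endpoints lie together in some bag; and for every vertex, the bags containing it form a connected subtree. Here edge (e,g) lies in no bag, so the decomposition is invalid.

No — edge (e,g) lies in no bag.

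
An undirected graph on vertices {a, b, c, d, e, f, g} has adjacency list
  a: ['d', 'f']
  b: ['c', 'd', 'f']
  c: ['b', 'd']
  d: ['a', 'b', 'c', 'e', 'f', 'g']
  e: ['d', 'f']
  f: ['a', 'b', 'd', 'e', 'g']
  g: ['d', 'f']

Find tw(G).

A width-2 tree decomposition is:
Bags: B1 = {b, d, f}  B2 = {b, c, d}  B3 = {a, d, f}  B4 = {d, e, f}  B5 = {d, f, g}
Tree: B1–B2, B1–B3, B1–B4, B1–B5
Every bag has size at most 3, so the width is 3 − 1 = 2 and tw(G) ≤ 2. On the other hand G contains the 3-clique {b, c, d}. A clique must lie in a single bag of any decomposition, so no decomposition can have width below 2. Combining the bounds, tw(G) = 2.

2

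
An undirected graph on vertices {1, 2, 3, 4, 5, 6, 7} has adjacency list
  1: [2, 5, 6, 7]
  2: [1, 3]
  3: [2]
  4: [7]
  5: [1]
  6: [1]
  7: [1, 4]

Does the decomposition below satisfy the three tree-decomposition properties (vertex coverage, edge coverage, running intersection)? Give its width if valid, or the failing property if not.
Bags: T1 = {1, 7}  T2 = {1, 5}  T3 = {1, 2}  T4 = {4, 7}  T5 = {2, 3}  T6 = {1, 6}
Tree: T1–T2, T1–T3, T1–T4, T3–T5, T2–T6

Vertex coverage: the bags together contain {1, 2, 3, 4, 5, 6, 7}, the full vertex set. Edge coverage: each edge of G has both endpoints in at least one bag. Running intersection: for every vertex, the bags containing it form a connected subtree. All three properties hold, so this is a valid tree decomposition of width max|bag| − 1 = 1, and hence tw(G) ≤ 1.

Yes; width 1.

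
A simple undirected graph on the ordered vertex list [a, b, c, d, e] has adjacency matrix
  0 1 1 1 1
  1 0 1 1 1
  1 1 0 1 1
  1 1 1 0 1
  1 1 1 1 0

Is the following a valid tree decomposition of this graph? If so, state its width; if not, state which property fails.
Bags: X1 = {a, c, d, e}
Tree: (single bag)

A tree decomposition must satisfy three properties: every vertex lies in some bag; for every edge, both endpoints lie together in some bag; and for every vertex, the bags containing it form a connected subtree. Here vertex b appears in no bag, so the decomposition is invalid.

No — vertex b appears in no bag.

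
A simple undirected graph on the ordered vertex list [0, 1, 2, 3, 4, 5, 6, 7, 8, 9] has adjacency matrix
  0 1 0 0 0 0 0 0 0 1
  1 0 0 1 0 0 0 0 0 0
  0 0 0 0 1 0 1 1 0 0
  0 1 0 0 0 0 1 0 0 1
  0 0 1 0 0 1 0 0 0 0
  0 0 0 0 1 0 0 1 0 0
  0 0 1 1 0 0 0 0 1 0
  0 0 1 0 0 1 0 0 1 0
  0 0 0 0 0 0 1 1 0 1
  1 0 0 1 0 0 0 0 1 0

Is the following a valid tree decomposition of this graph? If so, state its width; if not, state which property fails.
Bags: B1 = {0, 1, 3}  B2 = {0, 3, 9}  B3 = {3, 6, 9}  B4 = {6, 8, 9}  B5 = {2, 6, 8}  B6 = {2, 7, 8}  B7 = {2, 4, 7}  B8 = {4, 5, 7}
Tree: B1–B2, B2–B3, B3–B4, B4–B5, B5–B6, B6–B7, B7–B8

Checking the three conditions: (i) the bags cover all of {0, 1, 2, 3, 4, 5, 6, 7, 8, 9}; (ii) for each edge, some bag contains both endpoints; (iii) the bags containing any fixed vertex form a subtree. All hold, so the decomposition is valid with width 3 − 1 = 2.

Yes; width 2.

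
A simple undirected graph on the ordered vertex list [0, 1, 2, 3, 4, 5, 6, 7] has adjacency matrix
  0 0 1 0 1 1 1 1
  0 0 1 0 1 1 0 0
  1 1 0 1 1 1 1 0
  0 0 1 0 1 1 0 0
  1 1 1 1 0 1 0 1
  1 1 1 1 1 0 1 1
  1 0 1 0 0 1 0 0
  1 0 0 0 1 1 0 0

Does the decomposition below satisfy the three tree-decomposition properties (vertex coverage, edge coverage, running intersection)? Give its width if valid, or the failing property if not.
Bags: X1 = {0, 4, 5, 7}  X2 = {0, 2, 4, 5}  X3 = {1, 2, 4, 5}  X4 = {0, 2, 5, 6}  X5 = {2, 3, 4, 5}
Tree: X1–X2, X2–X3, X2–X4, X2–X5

Yes; width 3.

Every vertex of G appears in some bag (union = {0, 1, 2, 3, 4, 5, 6, 7}); every edge is covered by a bag; and for each vertex v the set of bags containing v is connected in the bag tree. The decomposition is therefore valid. The largest bag has 4 vertices, so the width is 3.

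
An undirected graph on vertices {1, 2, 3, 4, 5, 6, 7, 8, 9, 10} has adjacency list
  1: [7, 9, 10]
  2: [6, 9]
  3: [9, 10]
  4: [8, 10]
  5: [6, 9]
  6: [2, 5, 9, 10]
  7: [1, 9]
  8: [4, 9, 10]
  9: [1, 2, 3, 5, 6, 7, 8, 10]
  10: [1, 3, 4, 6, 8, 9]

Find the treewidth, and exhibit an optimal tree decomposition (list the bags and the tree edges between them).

Treewidth 2.
One optimal decomposition is:
Bags: B1 = {6, 9, 10}  B2 = {3, 9, 10}  B3 = {1, 9, 10}  B4 = {2, 6, 9}  B5 = {5, 6, 9}  B6 = {8, 9, 10}  B7 = {1, 7, 9}  B8 = {4, 8, 10}
Tree: B1–B2, B2–B3, B1–B4, B4–B5, B3–B6, B3–B7, B6–B8

Each bag holds 3 vertices, so the decomposition has width 2, which upper-bounds the treewidth. For the lower bound, the 3 vertices {2, 6, 9} are pairwise adjacent, and any tree decomposition puts a clique entirely inside one bag — forcing width ≥ 2. Hence tw(G) = 2 exactly.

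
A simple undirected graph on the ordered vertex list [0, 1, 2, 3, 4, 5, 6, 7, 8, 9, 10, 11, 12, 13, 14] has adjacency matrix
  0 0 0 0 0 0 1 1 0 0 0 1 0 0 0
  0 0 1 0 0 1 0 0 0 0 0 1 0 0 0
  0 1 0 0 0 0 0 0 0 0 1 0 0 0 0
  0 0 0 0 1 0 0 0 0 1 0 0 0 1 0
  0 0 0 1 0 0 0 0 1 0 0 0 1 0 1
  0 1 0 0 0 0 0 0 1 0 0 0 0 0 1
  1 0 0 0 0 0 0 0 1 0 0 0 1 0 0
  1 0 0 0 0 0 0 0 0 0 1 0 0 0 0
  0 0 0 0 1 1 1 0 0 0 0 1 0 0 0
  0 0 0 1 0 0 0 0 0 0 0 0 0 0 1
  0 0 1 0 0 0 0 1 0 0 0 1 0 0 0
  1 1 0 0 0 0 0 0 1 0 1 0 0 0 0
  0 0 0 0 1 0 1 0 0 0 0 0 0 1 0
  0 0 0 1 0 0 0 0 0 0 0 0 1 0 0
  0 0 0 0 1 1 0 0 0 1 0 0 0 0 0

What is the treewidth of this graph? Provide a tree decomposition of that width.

Every bag has size at most 4, so the width is 4 − 1 = 3 and tw(G) ≤ 3. For the lower bound: the 4 vertex sets {3,9,13}, {14}, {4}, {5,6,8,12} are disjoint, each induces a connected subgraph, and every pair is joined by at least one edge of G. Contracting each set to a single vertex therefore yields K_{4} as a minor, and since treewidth is minor-monotone, tw(G) ≥ tw(K_{4}) = 3. Therefore the treewidth is 3.

Treewidth 3.
Bags: B1 = {3, 9, 13, 14}  B2 = {3, 4, 13, 14}  B3 = {4, 12, 13, 14}  B4 = {4, 5, 12, 14}  B5 = {4, 5, 8, 12}  B6 = {5, 6, 8, 12}  B7 = {1, 5, 6, 8}  B8 = {1, 6, 8, 11}  B9 = {0, 1, 6, 11}  B10 = {0, 1, 2, 11}  B11 = {0, 2, 10, 11}  B12 = {0, 2, 7, 10}
Tree: B1–B2, B2–B3, B3–B4, B4–B5, B5–B6, B6–B7, B7–B8, B8–B9, B9–B10, B10–B11, B11–B12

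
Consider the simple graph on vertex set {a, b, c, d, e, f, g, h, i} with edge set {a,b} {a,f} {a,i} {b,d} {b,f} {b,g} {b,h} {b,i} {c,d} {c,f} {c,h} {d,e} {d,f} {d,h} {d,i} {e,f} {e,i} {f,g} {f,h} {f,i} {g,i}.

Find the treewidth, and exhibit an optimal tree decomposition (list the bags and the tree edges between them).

Each bag holds 4 vertices, so the decomposition has width 3, which upper-bounds the treewidth. For the lower bound, the 4 vertices {d, e, f, i} are pairwise adjacent, and any tree decomposition puts a clique entirely inside one bag — forcing width ≥ 3. Hence tw(G) = 3 exactly.

Treewidth 3.
One such decomposition:
Bags: B1 = {b, d, f, i}  B2 = {b, d, f, h}  B3 = {c, d, f, h}  B4 = {a, b, f, i}  B5 = {b, f, g, i}  B6 = {d, e, f, i}
Tree: B1–B2, B2–B3, B1–B4, B4–B5, B1–B6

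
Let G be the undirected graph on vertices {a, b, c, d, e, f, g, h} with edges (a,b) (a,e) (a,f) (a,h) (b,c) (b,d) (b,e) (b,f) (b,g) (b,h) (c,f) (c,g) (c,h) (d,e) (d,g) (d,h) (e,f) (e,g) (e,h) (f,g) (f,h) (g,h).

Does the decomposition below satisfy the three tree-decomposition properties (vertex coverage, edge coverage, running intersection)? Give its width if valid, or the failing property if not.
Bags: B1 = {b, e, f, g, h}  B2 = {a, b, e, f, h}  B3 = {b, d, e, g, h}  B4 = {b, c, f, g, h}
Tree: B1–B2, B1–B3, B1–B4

Yes; width 4.

Every vertex of G appears in some bag (union = {a, b, c, d, e, f, g, h}); every edge is covered by a bag; and for each vertex v the set of bags containing v is connected in the bag tree. The decomposition is therefore valid. The largest bag has 5 vertices, so the width is 4.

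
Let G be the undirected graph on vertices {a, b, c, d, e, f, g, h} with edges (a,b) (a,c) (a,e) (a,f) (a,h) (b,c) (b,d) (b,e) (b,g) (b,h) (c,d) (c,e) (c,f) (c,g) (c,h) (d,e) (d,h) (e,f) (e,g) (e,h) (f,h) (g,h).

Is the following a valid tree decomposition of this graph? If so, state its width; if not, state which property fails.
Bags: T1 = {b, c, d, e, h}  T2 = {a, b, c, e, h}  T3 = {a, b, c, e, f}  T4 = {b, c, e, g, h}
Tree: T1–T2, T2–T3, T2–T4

No — edge (h,f) lies in no bag.

A tree decomposition must satisfy three properties: every vertex lies in some bag; for every edge, both endpoints lie together in some bag; and for every vertex, the bags containing it form a connected subtree. Here edge (h,f) lies in no bag, so the decomposition is invalid.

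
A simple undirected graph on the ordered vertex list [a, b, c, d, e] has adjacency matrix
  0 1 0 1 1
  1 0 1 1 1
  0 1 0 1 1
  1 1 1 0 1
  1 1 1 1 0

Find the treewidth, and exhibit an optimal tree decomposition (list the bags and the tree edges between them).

Each bag holds 4 vertices, so the decomposition has width 3, which upper-bounds the treewidth. Conversely, {b, c, d, e} is a clique of size 4, and the vertices of any clique must share a bag in every tree decomposition; so some bag has ≥ 4 vertices and tw(G) ≥ 3. Hence tw(G) = 3 exactly.

Treewidth 3.
One optimal decomposition is:
Bags: B1 = {a, b, d, e}  B2 = {b, c, d, e}
Tree: B1–B2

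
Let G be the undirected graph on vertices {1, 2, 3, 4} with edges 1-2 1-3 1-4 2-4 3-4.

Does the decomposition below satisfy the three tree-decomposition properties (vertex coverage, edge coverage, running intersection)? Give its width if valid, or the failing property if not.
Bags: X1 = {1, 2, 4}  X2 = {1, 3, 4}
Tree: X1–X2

Yes; width 2.

Vertex coverage: the bags together contain {1, 2, 3, 4}, the full vertex set. Edge coverage: each edge of G has both endpoints in at least one bag. Running intersection: for every vertex, the bags containing it form a connected subtree. All three properties hold, so this is a valid tree decomposition of width max|bag| − 1 = 2, and hence tw(G) ≤ 2.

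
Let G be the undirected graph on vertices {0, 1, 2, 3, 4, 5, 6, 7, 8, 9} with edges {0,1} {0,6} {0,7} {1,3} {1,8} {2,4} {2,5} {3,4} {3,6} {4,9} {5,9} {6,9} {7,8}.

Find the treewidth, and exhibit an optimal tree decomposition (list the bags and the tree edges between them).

Treewidth 2.
Bags: B1 = {2, 5, 9}  B2 = {2, 4, 9}  B3 = {4, 6, 9}  B4 = {3, 4, 6}  B5 = {0, 3, 6}  B6 = {0, 1, 3}  B7 = {0, 1, 7}  B8 = {1, 7, 8}
Tree: B1–B2, B2–B3, B3–B4, B4–B5, B5–B6, B6–B7, B7–B8

Each bag holds 3 vertices, so the decomposition has width 2, which upper-bounds the treewidth. The edges 5–2–4–9–5 form a cycle, so G is not a tree and its treewidth is at least 2. Hence tw(G) = 2 exactly.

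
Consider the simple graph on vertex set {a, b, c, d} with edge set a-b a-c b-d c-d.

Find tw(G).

2

A width-2 tree decomposition is:
Bags: B1 = {a, b, c}  B2 = {b, c, d}
Tree: B1–B2
The largest bag has 3 vertices, giving width 2; this decomposition certifies tw(G) ≤ 2. Since b–a–c–d–b is a cycle in G, G is not acyclic. Forests are exactly the graphs of treewidth ≤ 1, so tw(G) ≥ 2. Therefore the treewidth is 2.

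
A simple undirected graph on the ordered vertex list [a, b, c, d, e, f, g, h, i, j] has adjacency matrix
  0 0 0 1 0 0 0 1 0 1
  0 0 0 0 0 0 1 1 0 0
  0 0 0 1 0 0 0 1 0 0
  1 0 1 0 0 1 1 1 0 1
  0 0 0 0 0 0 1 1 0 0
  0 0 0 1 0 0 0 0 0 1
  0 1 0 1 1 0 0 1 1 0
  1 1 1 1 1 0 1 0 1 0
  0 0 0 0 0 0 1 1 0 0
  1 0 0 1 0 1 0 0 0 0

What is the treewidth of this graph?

2

A width-2 tree decomposition is:
Bags: B1 = {b, g, h}  B2 = {d, g, h}  B3 = {a, d, h}  B4 = {a, d, j}  B5 = {c, d, h}  B6 = {d, f, j}  B7 = {e, g, h}  B8 = {g, h, i}
Tree: B1–B2, B2–B3, B3–B4, B3–B5, B4–B6, B2–B7, B1–B8
The largest bag has 3 vertices, giving width 2; this decomposition certifies tw(G) ≤ 2. For the lower bound, the 3 vertices {d, f, j} are pairwise adjacent, and any tree decomposition puts a clique entirely inside one bag — forcing width ≥ 2. Combining the bounds, tw(G) = 2.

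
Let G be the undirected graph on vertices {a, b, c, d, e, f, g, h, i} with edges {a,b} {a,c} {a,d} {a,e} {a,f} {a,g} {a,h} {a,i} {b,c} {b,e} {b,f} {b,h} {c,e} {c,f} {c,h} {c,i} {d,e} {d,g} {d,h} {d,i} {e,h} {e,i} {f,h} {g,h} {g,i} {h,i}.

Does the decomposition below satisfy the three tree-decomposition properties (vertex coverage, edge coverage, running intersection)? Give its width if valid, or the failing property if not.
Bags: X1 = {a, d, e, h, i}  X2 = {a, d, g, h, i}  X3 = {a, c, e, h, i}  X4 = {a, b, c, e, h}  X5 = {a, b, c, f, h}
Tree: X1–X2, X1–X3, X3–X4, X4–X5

Yes; width 4.

Every vertex of G appears in some bag (union = {a, b, c, d, e, f, g, h, i}); every edge is covered by a bag; and for each vertex v the set of bags containing v is connected in the bag tree. The decomposition is therefore valid. The largest bag has 5 vertices, so the width is 4.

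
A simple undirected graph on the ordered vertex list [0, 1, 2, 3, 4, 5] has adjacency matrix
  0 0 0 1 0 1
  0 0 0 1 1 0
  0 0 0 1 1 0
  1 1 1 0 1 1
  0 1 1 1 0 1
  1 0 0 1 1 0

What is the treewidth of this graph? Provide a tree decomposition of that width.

Treewidth 2.
Bags: B1 = {2, 3, 4}  B2 = {3, 4, 5}  B3 = {1, 3, 4}  B4 = {0, 3, 5}
Tree: B1–B2, B1–B3, B2–B4

The largest bag has 3 vertices, giving width 2; this decomposition certifies tw(G) ≤ 2. Conversely, {0, 3, 5} is a clique of size 3, and the vertices of any clique must share a bag in every tree decomposition; so some bag has ≥ 3 vertices and tw(G) ≥ 2. Combining the bounds, tw(G) = 2.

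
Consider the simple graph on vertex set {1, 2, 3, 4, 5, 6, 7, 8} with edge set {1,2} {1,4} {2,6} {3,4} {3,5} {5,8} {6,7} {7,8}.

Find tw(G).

2

A width-2 tree decomposition is:
Bags: B1 = {5, 7, 8}  B2 = {5, 6, 7}  B3 = {2, 5, 6}  B4 = {1, 2, 5}  B5 = {1, 4, 5}  B6 = {3, 4, 5}
Tree: B1–B2, B2–B3, B3–B4, B4–B5, B5–B6
The largest bag has 3 vertices, giving width 2; this decomposition certifies tw(G) ≤ 2. For the lower bound, G contains the cycle 5–8–7–6–2–1–4–3–5, so G is not a forest; only forests have treewidth ≤ 1, hence tw(G) ≥ 2. Combining the bounds, tw(G) = 2.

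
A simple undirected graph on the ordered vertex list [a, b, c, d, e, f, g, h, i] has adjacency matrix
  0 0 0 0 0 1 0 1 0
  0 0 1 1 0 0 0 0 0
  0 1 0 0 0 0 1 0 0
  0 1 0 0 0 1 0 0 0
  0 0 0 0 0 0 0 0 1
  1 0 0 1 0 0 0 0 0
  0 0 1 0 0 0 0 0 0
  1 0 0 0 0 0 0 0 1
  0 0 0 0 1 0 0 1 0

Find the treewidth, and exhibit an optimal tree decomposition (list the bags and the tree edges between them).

Every bag has size at most 2, so the width is 2 − 1 = 1 and tw(G) ≤ 1. Any graph with an edge has treewidth ≥ 1, and G has the edge e–i. The upper and lower bounds meet at 1, so that is the treewidth.

Treewidth 1.
Bags: B1 = {e, i}  B2 = {h, i}  B3 = {a, h}  B4 = {a, f}  B5 = {d, f}  B6 = {b, d}  B7 = {b, c}  B8 = {c, g}
Tree: B1–B2, B2–B3, B3–B4, B4–B5, B5–B6, B6–B7, B7–B8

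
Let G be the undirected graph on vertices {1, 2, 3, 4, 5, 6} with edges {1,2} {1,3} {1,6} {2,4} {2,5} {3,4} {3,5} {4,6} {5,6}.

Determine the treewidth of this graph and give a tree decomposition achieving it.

The largest bag has 4 vertices, giving width 3; this decomposition certifies tw(G) ≤ 3. For the lower bound: the 4 vertex sets {1,2}, {4,6}, {5}, {3} are disjoint, each induces a connected subgraph, and every pair is joined by at least one edge of G. Contracting each set to a single vertex therefore yields K_{4} as a minor, and since treewidth is minor-monotone, tw(G) ≥ tw(K_{4}) = 3. Therefore the treewidth is 3.

Treewidth 3.
Bags: B1 = {1, 2, 4, 5}  B2 = {1, 4, 5, 6}  B3 = {1, 3, 4, 5}
Tree: B1–B2, B2–B3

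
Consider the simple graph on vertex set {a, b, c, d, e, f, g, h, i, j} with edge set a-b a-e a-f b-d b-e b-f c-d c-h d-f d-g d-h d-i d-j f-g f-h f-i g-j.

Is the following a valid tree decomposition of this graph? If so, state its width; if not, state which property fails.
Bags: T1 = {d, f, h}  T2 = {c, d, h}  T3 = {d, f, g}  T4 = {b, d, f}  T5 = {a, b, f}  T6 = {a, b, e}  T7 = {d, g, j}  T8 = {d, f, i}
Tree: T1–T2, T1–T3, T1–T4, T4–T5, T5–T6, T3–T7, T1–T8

Yes; width 2.

Vertex coverage: the bags together contain {a, b, c, d, e, f, g, h, i, j}, the full vertex set. Edge coverage: each edge of G has both endpoints in at least one bag. Running intersection: for every vertex, the bags containing it form a connected subtree. All three properties hold, so this is a valid tree decomposition of width max|bag| − 1 = 2, and hence tw(G) ≤ 2.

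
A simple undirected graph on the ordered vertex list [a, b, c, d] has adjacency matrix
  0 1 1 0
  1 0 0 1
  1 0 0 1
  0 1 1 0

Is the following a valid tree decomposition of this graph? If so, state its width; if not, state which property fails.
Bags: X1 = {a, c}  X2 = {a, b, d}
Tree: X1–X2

No — edge (d,c) lies in no bag.

A tree decomposition must satisfy three properties: every vertex lies in some bag; for every edge, both endpoints lie together in some bag; and for every vertex, the bags containing it form a connected subtree. Here edge (d,c) lies in no bag, so the decomposition is invalid.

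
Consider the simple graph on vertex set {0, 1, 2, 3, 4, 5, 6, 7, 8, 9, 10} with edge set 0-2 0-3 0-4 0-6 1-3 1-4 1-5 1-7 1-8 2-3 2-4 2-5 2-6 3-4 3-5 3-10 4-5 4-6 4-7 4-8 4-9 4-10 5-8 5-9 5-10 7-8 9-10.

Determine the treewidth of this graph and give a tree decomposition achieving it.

Treewidth 3.
One optimal decomposition is:
Bags: B1 = {1, 3, 4, 5}  B2 = {2, 3, 4, 5}  B3 = {0, 2, 3, 4}  B4 = {1, 4, 5, 8}  B5 = {0, 2, 4, 6}  B6 = {3, 4, 5, 10}  B7 = {1, 4, 7, 8}  B8 = {4, 5, 9, 10}
Tree: B1–B2, B2–B3, B1–B4, B3–B5, B1–B6, B4–B7, B6–B8

Every bag has size at most 4, so the width is 4 − 1 = 3 and tw(G) ≤ 3. Conversely, {0, 2, 3, 4} is a clique of size 4, and the vertices of any clique must share a bag in every tree decomposition; so some bag has ≥ 4 vertices and tw(G) ≥ 3. Therefore the treewidth is 3.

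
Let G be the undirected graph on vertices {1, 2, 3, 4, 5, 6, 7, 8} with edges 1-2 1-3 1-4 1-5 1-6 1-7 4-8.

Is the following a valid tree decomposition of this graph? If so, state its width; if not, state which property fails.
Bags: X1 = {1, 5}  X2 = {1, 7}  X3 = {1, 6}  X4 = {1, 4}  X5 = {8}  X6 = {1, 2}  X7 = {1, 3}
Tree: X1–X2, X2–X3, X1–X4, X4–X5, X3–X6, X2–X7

No — edge (4,8) lies in no bag.

A tree decomposition must satisfy three properties: every vertex lies in some bag; for every edge, both endpoints lie together in some bag; and for every vertex, the bags containing it form a connected subtree. Here edge (4,8) lies in no bag, so the decomposition is invalid.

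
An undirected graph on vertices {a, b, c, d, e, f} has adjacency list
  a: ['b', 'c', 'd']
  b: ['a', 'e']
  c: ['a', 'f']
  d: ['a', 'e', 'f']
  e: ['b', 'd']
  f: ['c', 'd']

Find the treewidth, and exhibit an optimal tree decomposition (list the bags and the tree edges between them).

Treewidth 2.
Bags: B1 = {a, b, e}  B2 = {a, d, e}  B3 = {a, c, d}  B4 = {c, d, f}
Tree: B1–B2, B2–B3, B3–B4

Every bag has size at most 3, so the width is 3 − 1 = 2 and tw(G) ≤ 2. Since b–e–d–a–b is a cycle in G, G is not acyclic. Forests are exactly the graphs of treewidth ≤ 1, so tw(G) ≥ 2. The upper and lower bounds meet at 2, so that is the treewidth.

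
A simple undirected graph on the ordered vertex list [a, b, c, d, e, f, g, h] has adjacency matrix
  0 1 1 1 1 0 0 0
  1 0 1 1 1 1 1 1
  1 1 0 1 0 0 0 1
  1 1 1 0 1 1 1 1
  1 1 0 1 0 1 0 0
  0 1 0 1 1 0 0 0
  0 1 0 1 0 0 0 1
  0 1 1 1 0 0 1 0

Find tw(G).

3

A width-3 tree decomposition is:
Bags: B1 = {b, d, e, f}  B2 = {a, b, d, e}  B3 = {a, b, c, d}  B4 = {b, c, d, h}  B5 = {b, d, g, h}
Tree: B1–B2, B2–B3, B3–B4, B4–B5
Each bag holds 4 vertices, so the decomposition has width 3, which upper-bounds the treewidth. For the lower bound, the 4 vertices {a, b, d, e} are pairwise adjacent, and any tree decomposition puts a clique entirely inside one bag — forcing width ≥ 3. Combining the bounds, tw(G) = 3.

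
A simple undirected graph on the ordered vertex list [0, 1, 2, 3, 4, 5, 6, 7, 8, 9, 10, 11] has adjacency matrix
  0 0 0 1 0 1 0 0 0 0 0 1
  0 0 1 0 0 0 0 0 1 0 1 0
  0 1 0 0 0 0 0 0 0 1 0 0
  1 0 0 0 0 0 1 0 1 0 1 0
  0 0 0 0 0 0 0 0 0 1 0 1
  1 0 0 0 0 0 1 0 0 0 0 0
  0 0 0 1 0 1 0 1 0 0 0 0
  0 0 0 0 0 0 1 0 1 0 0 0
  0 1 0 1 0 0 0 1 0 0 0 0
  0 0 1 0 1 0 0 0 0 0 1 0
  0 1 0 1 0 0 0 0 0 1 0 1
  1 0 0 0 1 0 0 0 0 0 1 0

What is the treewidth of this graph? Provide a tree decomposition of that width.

Treewidth 3.
Bags: B1 = {2, 4, 9, 11}  B2 = {2, 9, 10, 11}  B3 = {1, 2, 10, 11}  B4 = {0, 1, 10, 11}  B5 = {0, 1, 3, 10}  B6 = {0, 1, 3, 8}  B7 = {0, 3, 5, 8}  B8 = {3, 5, 6, 8}  B9 = {5, 6, 7, 8}
Tree: B1–B2, B2–B3, B3–B4, B4–B5, B5–B6, B6–B7, B7–B8, B8–B9

Each bag holds 4 vertices, so the decomposition has width 3, which upper-bounds the treewidth. For the lower bound: the 4 vertex sets {2,4,9}, {11}, {10}, {0,1,3,8} are disjoint, each induces a connected subgraph, and every pair is joined by at least one edge of G. Contracting each set to a single vertex therefore yields K_{4} as a minor, and since treewidth is minor-monotone, tw(G) ≥ tw(K_{4}) = 3. Therefore the treewidth is 3.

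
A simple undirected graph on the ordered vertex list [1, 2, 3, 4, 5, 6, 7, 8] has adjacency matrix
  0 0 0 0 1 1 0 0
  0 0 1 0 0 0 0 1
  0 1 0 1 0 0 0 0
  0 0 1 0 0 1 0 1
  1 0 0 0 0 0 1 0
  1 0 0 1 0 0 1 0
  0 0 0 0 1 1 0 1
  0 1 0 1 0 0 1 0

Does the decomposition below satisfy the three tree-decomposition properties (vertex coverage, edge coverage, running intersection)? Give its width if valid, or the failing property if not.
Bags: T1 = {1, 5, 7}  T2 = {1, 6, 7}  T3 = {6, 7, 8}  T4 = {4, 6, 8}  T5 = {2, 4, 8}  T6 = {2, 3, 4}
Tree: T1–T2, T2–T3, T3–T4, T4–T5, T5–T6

Yes; width 2.

Checking the three conditions: (i) the bags cover all of {1, 2, 3, 4, 5, 6, 7, 8}; (ii) for each edge, some bag contains both endpoints; (iii) the bags containing any fixed vertex form a subtree. All hold, so the decomposition is valid with width 3 − 1 = 2.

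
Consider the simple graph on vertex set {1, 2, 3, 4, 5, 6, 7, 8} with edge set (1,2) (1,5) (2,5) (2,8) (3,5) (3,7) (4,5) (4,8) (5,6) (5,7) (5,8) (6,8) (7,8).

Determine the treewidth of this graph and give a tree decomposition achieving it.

Treewidth 2.
One such decomposition:
Bags: B1 = {5, 7, 8}  B2 = {5, 6, 8}  B3 = {2, 5, 8}  B4 = {4, 5, 8}  B5 = {3, 5, 7}  B6 = {1, 2, 5}
Tree: B1–B2, B2–B3, B2–B4, B1–B5, B3–B6

Each bag holds 3 vertices, so the decomposition has width 2, which upper-bounds the treewidth. Conversely, {2, 5, 8} is a clique of size 3, and the vertices of any clique must share a bag in every tree decomposition; so some bag has ≥ 3 vertices and tw(G) ≥ 2. Combining the bounds, tw(G) = 2.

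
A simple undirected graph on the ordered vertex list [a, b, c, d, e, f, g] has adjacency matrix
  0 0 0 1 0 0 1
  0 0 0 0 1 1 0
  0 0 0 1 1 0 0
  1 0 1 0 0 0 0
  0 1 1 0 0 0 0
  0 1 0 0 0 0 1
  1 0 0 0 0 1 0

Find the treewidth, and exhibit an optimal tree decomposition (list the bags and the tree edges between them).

Every bag has size at most 3, so the width is 3 − 1 = 2 and tw(G) ≤ 2. For the lower bound, G contains the cycle f–b–e–c–d–a–g–f, so G is not a forest; only forests have treewidth ≤ 1, hence tw(G) ≥ 2. Therefore the treewidth is 2.

Treewidth 2.
One optimal decomposition is:
Bags: B1 = {b, e, f}  B2 = {c, e, f}  B3 = {c, d, f}  B4 = {a, d, f}  B5 = {a, f, g}
Tree: B1–B2, B2–B3, B3–B4, B4–B5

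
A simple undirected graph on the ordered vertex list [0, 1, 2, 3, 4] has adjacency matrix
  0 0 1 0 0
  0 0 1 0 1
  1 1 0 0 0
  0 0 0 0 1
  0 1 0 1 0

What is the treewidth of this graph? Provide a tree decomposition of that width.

Every bag has size at most 2, so the width is 2 − 1 = 1 and tw(G) ≤ 1. Since G has at least one edge (e.g. 3–4), it is not an edgeless graph, so tw(G) ≥ 1. Combining the bounds, tw(G) = 1.

Treewidth 1.
Bags: B1 = {3, 4}  B2 = {1, 4}  B3 = {1, 2}  B4 = {0, 2}
Tree: B1–B2, B2–B3, B3–B4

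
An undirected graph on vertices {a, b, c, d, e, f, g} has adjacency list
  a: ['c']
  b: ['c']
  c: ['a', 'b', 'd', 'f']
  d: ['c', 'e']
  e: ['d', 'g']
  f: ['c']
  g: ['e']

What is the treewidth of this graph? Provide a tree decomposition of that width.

Treewidth 1.
One optimal decomposition is:
Bags: B1 = {c, d}  B2 = {c, f}  B3 = {b, c}  B4 = {a, c}  B5 = {d, e}  B6 = {e, g}
Tree: B1–B2, B2–B3, B1–B4, B1–B5, B5–B6

The largest bag has 2 vertices, giving width 1; this decomposition certifies tw(G) ≤ 1. Any graph with an edge has treewidth ≥ 1, and G has the edge d–c. The upper and lower bounds meet at 1, so that is the treewidth.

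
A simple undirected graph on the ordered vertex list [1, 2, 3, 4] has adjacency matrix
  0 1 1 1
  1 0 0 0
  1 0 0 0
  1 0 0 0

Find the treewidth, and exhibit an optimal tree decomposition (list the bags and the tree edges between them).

Treewidth 1.
One optimal decomposition is:
Bags: B1 = {1, 4}  B2 = {1, 3}  B3 = {1, 2}
Tree: B1–B2, B1–B3

The largest bag has 2 vertices, giving width 1; this decomposition certifies tw(G) ≤ 1. Any graph with an edge has treewidth ≥ 1, and G has the edge 4–1. The upper and lower bounds meet at 1, so that is the treewidth.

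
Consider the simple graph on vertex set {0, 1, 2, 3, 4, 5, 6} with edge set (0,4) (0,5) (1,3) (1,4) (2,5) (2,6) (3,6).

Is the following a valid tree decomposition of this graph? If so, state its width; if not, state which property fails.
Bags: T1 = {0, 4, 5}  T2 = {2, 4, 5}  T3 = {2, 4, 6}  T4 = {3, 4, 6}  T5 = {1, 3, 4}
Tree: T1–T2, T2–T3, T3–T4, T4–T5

Vertex coverage: the bags together contain {0, 1, 2, 3, 4, 5, 6}, the full vertex set. Edge coverage: each edge of G has both endpoints in at least one bag. Running intersection: for every vertex, the bags containing it form a connected subtree. All three properties hold, so this is a valid tree decomposition of width max|bag| − 1 = 2, and hence tw(G) ≤ 2.

Yes; width 2.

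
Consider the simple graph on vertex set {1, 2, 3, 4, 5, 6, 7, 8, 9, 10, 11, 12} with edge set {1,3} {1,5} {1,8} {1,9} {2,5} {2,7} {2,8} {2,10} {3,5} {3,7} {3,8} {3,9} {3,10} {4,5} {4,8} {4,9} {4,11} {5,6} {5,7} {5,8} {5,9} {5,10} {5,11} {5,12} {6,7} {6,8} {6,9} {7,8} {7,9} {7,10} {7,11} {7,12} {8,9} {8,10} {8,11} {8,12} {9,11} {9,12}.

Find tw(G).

A width-4 tree decomposition is:
Bags: B1 = {3, 5, 7, 8, 9}  B2 = {5, 7, 8, 9, 11}  B3 = {3, 5, 7, 8, 10}  B4 = {4, 5, 8, 9, 11}  B5 = {5, 7, 8, 9, 12}  B6 = {5, 6, 7, 8, 9}  B7 = {2, 5, 7, 8, 10}  B8 = {1, 3, 5, 8, 9}
Tree: B1–B2, B1–B3, B2–B4, B2–B5, B5–B6, B3–B7, B1–B8
The largest bag has 5 vertices, giving width 4; this decomposition certifies tw(G) ≤ 4. On the other hand G contains the 5-clique {1, 3, 5, 8, 9}. A clique must lie in a single bag of any decomposition, so no decomposition can have width below 4. The upper and lower bounds meet at 4, so that is the treewidth.

4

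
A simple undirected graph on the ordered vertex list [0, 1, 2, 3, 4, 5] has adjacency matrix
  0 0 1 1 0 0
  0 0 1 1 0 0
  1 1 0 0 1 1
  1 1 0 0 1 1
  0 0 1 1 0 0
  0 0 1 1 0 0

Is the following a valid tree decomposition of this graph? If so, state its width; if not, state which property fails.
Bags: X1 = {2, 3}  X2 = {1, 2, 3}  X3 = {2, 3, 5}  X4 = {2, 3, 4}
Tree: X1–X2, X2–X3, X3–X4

A tree decomposition must satisfy three properties: every vertex lies in some bag; for every edge, both endpoints lie together in some bag; and for every vertex, the bags containing it form a connected subtree. Here vertex 0 appears in no bag, so the decomposition is invalid.

No — vertex 0 appears in no bag.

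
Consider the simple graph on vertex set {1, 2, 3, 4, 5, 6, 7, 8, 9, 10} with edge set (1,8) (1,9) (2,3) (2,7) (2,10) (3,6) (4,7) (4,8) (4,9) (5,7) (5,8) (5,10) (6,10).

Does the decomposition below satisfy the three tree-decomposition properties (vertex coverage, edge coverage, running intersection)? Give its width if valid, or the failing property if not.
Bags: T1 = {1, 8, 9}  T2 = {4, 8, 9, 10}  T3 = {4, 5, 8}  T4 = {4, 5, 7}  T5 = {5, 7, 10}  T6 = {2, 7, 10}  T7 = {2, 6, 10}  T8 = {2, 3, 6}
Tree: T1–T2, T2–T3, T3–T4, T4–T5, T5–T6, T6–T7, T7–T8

No — bags containing vertex 10 are not connected in the tree.

A tree decomposition must satisfy three properties: every vertex lies in some bag; for every edge, both endpoints lie together in some bag; and for every vertex, the bags containing it form a connected subtree. Here bags containing vertex 10 are not connected in the tree, so the decomposition is invalid.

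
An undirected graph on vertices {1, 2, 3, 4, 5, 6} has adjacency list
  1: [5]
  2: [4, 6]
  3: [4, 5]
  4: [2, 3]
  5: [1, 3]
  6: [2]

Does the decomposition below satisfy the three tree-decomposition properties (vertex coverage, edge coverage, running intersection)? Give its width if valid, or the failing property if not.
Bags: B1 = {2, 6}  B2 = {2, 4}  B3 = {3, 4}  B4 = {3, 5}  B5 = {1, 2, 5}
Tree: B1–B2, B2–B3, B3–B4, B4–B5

A tree decomposition must satisfy three properties: every vertex lies in some bag; for every edge, both endpoints lie together in some bag; and for every vertex, the bags containing it form a connected subtree. Here bags containing vertex 2 are not connected in the tree, so the decomposition is invalid.

No — bags containing vertex 2 are not connected in the tree.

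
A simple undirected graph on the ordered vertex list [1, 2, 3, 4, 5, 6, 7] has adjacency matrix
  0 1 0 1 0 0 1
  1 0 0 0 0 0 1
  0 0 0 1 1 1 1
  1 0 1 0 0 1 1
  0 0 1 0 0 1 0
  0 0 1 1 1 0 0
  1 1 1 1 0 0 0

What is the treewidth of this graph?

2

A width-2 tree decomposition is:
Bags: B1 = {3, 4, 7}  B2 = {1, 4, 7}  B3 = {3, 4, 6}  B4 = {1, 2, 7}  B5 = {3, 5, 6}
Tree: B1–B2, B1–B3, B2–B4, B3–B5
The largest bag has 3 vertices, giving width 2; this decomposition certifies tw(G) ≤ 2. On the other hand G contains the 3-clique {1, 2, 7}. A clique must lie in a single bag of any decomposition, so no decomposition can have width below 2. Combining the bounds, tw(G) = 2.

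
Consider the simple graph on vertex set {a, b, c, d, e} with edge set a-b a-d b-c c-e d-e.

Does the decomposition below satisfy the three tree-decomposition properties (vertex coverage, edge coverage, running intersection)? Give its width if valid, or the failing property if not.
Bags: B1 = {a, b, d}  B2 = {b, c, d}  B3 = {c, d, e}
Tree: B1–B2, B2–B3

Yes; width 2.

Checking the three conditions: (i) the bags cover all of {a, b, c, d, e}; (ii) for each edge, some bag contains both endpoints; (iii) the bags containing any fixed vertex form a subtree. All hold, so the decomposition is valid with width 3 − 1 = 2.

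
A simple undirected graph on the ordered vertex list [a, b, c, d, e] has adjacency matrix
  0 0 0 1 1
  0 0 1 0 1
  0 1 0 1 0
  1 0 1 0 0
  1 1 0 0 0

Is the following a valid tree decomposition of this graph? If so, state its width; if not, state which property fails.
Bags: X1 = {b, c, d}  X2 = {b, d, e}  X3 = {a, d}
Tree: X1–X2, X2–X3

A tree decomposition must satisfy three properties: every vertex lies in some bag; for every edge, both endpoints lie together in some bag; and for every vertex, the bags containing it form a connected subtree. Here edge (e,a) lies in no bag, so the decomposition is invalid.

No — edge (e,a) lies in no bag.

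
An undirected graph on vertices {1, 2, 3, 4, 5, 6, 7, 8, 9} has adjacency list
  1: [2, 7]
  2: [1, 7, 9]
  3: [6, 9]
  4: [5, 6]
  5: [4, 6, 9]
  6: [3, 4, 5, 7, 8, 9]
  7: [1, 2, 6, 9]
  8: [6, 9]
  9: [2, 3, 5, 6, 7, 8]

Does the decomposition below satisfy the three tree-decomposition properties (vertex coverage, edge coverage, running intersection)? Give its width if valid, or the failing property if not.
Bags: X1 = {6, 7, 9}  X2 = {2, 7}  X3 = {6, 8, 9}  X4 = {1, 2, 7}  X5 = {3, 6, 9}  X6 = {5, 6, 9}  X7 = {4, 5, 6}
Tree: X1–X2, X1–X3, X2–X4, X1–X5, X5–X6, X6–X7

No — edge (9,2) lies in no bag.

A tree decomposition must satisfy three properties: every vertex lies in some bag; for every edge, both endpoints lie together in some bag; and for every vertex, the bags containing it form a connected subtree. Here edge (9,2) lies in no bag, so the decomposition is invalid.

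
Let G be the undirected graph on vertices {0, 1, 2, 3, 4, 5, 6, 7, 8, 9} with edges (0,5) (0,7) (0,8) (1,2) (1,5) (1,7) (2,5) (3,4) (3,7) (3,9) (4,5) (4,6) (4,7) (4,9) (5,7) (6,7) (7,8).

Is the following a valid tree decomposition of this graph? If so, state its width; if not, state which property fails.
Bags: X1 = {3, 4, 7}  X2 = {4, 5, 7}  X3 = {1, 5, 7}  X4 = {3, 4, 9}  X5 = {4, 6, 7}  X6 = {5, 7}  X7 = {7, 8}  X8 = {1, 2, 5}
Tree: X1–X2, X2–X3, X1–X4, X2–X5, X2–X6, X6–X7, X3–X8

No — vertex 0 appears in no bag.

A tree decomposition must satisfy three properties: every vertex lies in some bag; for every edge, both endpoints lie together in some bag; and for every vertex, the bags containing it form a connected subtree. Here vertex 0 appears in no bag, so the decomposition is invalid.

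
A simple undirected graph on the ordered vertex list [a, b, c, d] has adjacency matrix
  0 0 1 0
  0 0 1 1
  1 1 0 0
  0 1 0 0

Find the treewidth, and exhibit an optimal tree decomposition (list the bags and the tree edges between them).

Treewidth 1.
Bags: B1 = {a, c}  B2 = {b, c}  B3 = {b, d}
Tree: B1–B2, B2–B3

The largest bag has 2 vertices, giving width 1; this decomposition certifies tw(G) ≤ 1. Any graph with an edge has treewidth ≥ 1, and G has the edge a–c. Hence tw(G) = 1 exactly.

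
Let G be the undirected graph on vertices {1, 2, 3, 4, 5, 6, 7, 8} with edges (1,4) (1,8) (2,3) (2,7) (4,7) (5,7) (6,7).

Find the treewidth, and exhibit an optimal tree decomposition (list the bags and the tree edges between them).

Treewidth 1.
One such decomposition:
Bags: B1 = {2, 7}  B2 = {5, 7}  B3 = {6, 7}  B4 = {4, 7}  B5 = {1, 4}  B6 = {2, 3}  B7 = {1, 8}
Tree: B1–B2, B2–B3, B1–B4, B4–B5, B1–B6, B5–B7

The largest bag has 2 vertices, giving width 1; this decomposition certifies tw(G) ≤ 1. G has an edge, so its treewidth is at least 1. Hence tw(G) = 1 exactly.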